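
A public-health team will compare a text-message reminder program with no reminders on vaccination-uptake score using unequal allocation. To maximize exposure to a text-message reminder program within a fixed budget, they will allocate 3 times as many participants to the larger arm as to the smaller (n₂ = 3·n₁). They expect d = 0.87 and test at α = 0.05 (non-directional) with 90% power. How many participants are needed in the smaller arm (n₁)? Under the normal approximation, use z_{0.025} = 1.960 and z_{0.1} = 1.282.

n₁ = 19

With allocation ratio k = n₂/n₁ = 3, Var(x̄₁−x̄₂) = σ²(1/n₁ + 1/(k·n₁)) = σ²·(k+1)/(k·n₁).
So n₁ = (1 + 1/k)·((z_{α/2} + z_β)/d)² = 1.333 × (3.242/0.87)².
n₁ = 1.333 × 13.89 = 18.5.
Round up: n₁ = 19, giving n₂ = 3 × 19 = 57.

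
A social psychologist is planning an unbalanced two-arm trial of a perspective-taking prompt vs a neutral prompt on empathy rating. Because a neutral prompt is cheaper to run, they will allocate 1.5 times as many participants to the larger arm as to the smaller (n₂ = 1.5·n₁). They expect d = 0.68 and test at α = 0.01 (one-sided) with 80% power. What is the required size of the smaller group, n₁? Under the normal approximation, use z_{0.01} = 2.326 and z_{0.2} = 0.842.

With allocation ratio k = n₂/n₁ = 1.5, Var(x̄₁−x̄₂) = σ²(1/n₁ + 1/(k·n₁)) = σ²·(k+1)/(k·n₁).
So n₁ = (1 + 1/k)·((z_{α} + z_β)/d)² = 1.667 × (3.168/0.68)².
n₁ = 1.667 × 21.70 = 36.2.
Round up: n₁ = 37, giving n₂ = ⌈1.5 × 37⌉ = ⌈55.5⌉ = 56.

n₁ = 37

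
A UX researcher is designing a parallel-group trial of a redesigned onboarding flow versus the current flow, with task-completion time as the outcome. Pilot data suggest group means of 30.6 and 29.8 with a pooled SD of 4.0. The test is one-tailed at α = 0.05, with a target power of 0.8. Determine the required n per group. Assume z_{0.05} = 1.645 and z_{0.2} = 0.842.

n = 310 per group

Cohen's d = |M₁ − M₂| / SD_pooled = |30.6 − 29.8| / 4.0 = 0.8 / 4.0 = 0.200.
For two independent groups with equal n: n = 2·((z_{α} + z_β) / d)².
z_{α} + z_β = 1.645 + 0.842 = 2.487.
n = 2 × (2.487 / 0.200)² = 2 × 12.435² = 2 × 154.63 = 309.3.
Round up to the next whole participant.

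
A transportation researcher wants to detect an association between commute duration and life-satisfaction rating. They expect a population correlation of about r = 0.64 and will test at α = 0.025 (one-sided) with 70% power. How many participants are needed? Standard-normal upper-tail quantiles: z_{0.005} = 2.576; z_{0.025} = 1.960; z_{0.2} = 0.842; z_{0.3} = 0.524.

Fisher's z: C = ½·ln((1+r)/(1−r)) = ½·ln(4.5556) = 0.7582.
n = ((z_{α} + z_β)/C)² + 3.
(1.960 + 0.524) / 0.7582 = 2.484 / 0.7582 = 3.276.
n = 3.276² + 3 = 10.73 + 3 = 13.7.
Round up.

n = 14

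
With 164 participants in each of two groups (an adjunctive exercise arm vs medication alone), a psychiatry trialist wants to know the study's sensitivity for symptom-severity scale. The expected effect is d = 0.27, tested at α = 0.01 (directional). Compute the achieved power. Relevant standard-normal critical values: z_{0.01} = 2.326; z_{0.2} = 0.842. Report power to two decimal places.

power ≈ 0.55

For two equal groups, power = Φ(d·√(n/2) − z_{α}).
d·√(n/2) = 0.27 × √(164/2) = 0.27 × 9.055 = 2.445.
z_β = 2.445 − 2.326 = 0.119.
Power = Φ(0.119) = 0.547.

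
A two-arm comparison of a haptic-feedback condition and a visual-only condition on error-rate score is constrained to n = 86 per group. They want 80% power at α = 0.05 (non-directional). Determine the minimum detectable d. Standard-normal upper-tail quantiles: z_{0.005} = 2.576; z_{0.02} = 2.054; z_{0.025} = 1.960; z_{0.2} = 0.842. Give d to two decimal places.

For two independent groups of n = 86 each: d_min = (z_{α/2} + z_β)·√(2/n).
z-sum = 1.960 + 0.842 = 2.802.
d_min = 2.802 × √(2/86) = 2.802 × 0.1525 = 0.427.

d_min ≈ 0.43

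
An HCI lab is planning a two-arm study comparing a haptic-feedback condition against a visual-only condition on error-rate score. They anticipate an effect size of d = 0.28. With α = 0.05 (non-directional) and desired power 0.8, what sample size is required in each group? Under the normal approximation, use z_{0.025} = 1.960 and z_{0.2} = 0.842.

For two independent groups with equal n: n = 2·((z_{α/2} + z_β) / d)².
z_{α/2} + z_β = 1.960 + 0.842 = 2.802.
n = 2 × (2.802 / 0.28)² = 2 × 10.007² = 2 × 100.14 = 200.3.
Round up to the next whole participant.

n = 201 per group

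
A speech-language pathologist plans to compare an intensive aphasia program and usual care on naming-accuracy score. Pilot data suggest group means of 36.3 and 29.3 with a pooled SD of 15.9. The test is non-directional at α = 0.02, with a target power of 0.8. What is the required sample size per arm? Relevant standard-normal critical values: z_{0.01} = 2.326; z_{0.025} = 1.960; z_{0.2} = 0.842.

n = 104 per group

Cohen's d = |M₁ − M₂| / SD_pooled = |36.3 − 29.3| / 15.9 = 7.0 / 15.9 = 0.440.
For two independent groups with equal n: n = 2·((z_{α/2} + z_β) / d)².
z_{α/2} + z_β = 2.326 + 0.842 = 3.168.
n = 2 × (3.168 / 0.440)² = 2 × 7.200² = 2 × 51.84 = 103.7.
Round up to the next whole participant.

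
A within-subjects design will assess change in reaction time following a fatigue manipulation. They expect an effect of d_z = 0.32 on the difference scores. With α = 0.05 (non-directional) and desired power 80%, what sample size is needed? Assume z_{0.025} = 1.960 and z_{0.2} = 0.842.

n = 77 pairs

For a paired (one-sample on differences) test: n = ((z_{α/2} + z_β) / d)².
z_{α/2} + z_β = 1.960 + 0.842 = 2.802.
n = (2.802 / 0.32)² = 8.756² = 76.67.
Round up.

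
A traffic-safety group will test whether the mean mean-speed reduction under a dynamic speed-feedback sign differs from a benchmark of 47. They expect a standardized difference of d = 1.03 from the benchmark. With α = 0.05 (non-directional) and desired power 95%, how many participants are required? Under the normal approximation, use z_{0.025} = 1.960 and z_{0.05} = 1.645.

For a one-sample test: n = ((z_{α/2} + z_β) / d)².
z_{α/2} + z_β = 1.960 + 1.645 = 3.605.
n = (3.605 / 1.03)² = 3.500² = 12.25.
Round up.

n = 13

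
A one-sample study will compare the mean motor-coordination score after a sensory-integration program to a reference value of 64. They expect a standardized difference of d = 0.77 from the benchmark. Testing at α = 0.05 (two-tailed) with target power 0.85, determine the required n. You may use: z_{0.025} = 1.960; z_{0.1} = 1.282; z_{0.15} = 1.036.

n = 16

For a one-sample test: n = ((z_{α/2} + z_β) / d)².
z_{α/2} + z_β = 1.960 + 1.036 = 2.996.
n = (2.996 / 0.77)² = 3.891² = 15.14.
Round up.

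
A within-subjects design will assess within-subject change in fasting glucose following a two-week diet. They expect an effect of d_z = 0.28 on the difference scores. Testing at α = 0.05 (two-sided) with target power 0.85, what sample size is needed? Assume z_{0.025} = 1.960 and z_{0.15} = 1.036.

n = 115 pairs

For a paired (one-sample on differences) test: n = ((z_{α/2} + z_β) / d)².
z_{α/2} + z_β = 1.960 + 1.036 = 2.996.
n = (2.996 / 0.28)² = 10.700² = 114.49.
Round up.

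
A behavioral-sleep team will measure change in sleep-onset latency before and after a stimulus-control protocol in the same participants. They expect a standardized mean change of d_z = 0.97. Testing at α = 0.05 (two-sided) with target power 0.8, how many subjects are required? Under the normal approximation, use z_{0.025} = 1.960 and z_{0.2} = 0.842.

n = 9 pairs

For a paired (one-sample on differences) test: n = ((z_{α/2} + z_β) / d)².
z_{α/2} + z_β = 1.960 + 0.842 = 2.802.
n = (2.802 / 0.97)² = 2.889² = 8.34.
Round up.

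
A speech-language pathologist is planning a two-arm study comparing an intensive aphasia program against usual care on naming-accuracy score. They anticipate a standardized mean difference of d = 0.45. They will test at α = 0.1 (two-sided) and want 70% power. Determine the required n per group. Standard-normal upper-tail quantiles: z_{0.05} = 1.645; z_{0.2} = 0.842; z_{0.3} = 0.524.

n = 47 per group

For two independent groups with equal n: n = 2·((z_{α/2} + z_β) / d)².
z_{α/2} + z_β = 1.645 + 0.524 = 2.169.
n = 2 × (2.169 / 0.45)² = 2 × 4.820² = 2 × 23.23 = 46.5.
Round up to the next whole participant.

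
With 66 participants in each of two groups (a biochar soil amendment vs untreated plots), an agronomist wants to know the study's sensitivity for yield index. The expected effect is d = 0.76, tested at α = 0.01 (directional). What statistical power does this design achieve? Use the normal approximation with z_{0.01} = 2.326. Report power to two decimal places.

power ≈ 0.98

For two equal groups, power = Φ(d·√(n/2) − z_{α}).
d·√(n/2) = 0.76 × √(66/2) = 0.76 × 5.745 = 4.366.
z_β = 4.366 − 2.326 = 2.040.
Power = Φ(2.040) = 0.979.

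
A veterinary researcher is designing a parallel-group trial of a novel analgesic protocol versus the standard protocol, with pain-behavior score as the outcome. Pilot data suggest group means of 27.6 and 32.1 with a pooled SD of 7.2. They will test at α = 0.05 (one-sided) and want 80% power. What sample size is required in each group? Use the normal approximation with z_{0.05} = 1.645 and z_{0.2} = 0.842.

n = 32 per group

Cohen's d = |M₁ − M₂| / SD_pooled = |27.6 − 32.1| / 7.2 = 4.5 / 7.2 = 0.625.
For two independent groups with equal n: n = 2·((z_{α} + z_β) / d)².
z_{α} + z_β = 1.645 + 0.842 = 2.487.
n = 2 × (2.487 / 0.625)² = 2 × 3.979² = 2 × 15.83 = 31.7.
Round up to the next whole participant.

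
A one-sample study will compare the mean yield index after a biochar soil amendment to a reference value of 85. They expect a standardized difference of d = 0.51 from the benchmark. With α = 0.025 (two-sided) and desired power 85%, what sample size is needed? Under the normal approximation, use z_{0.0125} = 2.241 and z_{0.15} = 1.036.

n = 42

For a one-sample test: n = ((z_{α/2} + z_β) / d)².
z_{α/2} + z_β = 2.241 + 1.036 = 3.277.
n = (3.277 / 0.51)² = 6.425² = 41.29.
Round up.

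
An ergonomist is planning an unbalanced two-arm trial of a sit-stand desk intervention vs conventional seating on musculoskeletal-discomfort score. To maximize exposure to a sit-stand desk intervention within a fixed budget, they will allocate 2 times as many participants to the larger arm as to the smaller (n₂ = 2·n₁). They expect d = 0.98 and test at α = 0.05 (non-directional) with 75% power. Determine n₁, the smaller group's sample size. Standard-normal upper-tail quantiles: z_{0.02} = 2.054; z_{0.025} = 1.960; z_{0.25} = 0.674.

With allocation ratio k = n₂/n₁ = 2, Var(x̄₁−x̄₂) = σ²(1/n₁ + 1/(k·n₁)) = σ²·(k+1)/(k·n₁).
So n₁ = (1 + 1/k)·((z_{α/2} + z_β)/d)² = 1.500 × (2.634/0.98)².
n₁ = 1.500 × 7.22 = 10.8.
Round up: n₁ = 11, giving n₂ = 2 × 11 = 22.

n₁ = 11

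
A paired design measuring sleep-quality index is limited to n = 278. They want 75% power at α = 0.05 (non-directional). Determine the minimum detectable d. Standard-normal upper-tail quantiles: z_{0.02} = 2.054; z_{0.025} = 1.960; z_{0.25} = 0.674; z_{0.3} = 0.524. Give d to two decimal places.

d_min ≈ 0.16

For a single sample (or paired design) of n = 278: d_min = (z_{α/2} + z_β)/√n.
z-sum = 1.960 + 0.674 = 2.634.
d_min = 2.634 / √278 = 2.634 / 16.673 = 0.158.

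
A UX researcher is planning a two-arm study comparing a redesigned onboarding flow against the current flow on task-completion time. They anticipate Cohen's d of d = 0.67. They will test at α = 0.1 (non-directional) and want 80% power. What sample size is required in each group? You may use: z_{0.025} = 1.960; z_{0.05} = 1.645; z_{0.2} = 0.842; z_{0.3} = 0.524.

For two independent groups with equal n: n = 2·((z_{α/2} + z_β) / d)².
z_{α/2} + z_β = 1.645 + 0.842 = 2.487.
n = 2 × (2.487 / 0.67)² = 2 × 3.712² = 2 × 13.78 = 27.6.
Round up to the next whole participant.

n = 28 per group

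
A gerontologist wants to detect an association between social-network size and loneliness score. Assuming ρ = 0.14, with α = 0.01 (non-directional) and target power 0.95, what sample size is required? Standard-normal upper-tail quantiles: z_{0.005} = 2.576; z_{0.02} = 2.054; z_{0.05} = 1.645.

Fisher's z: C = ½·ln((1+r)/(1−r)) = ½·ln(1.3256) = 0.1409.
n = ((z_{α/2} + z_β)/C)² + 3.
(2.576 + 1.645) / 0.1409 = 4.221 / 0.1409 = 29.957.
n = 29.957² + 3 = 897.45 + 3 = 900.4.
Round up.

n = 901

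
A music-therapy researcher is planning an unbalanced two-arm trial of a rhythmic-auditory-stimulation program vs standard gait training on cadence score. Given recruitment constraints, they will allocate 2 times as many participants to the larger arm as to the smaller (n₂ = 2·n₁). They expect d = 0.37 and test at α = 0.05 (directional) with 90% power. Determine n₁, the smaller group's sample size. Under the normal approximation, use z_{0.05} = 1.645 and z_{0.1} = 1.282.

With allocation ratio k = n₂/n₁ = 2, Var(x̄₁−x̄₂) = σ²(1/n₁ + 1/(k·n₁)) = σ²·(k+1)/(k·n₁).
So n₁ = (1 + 1/k)·((z_{α} + z_β)/d)² = 1.500 × (2.927/0.37)².
n₁ = 1.500 × 62.58 = 93.9.
Round up: n₁ = 94, giving n₂ = 2 × 94 = 188.

n₁ = 94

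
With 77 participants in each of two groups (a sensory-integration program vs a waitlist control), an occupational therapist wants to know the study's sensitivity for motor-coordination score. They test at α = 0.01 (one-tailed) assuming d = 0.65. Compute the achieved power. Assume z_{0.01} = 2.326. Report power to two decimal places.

For two equal groups, power = Φ(d·√(n/2) − z_{α}).
d·√(n/2) = 0.65 × √(77/2) = 0.65 × 6.205 = 4.033.
z_β = 4.033 − 2.326 = 1.707.
Power = Φ(1.707) = 0.956.

power ≈ 0.96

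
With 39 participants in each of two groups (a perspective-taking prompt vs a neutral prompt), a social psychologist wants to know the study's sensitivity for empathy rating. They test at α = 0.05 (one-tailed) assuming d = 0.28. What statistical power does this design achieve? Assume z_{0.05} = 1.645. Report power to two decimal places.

For two equal groups, power = Φ(d·√(n/2) − z_{α}).
d·√(n/2) = 0.28 × √(39/2) = 0.28 × 4.416 = 1.236.
z_β = 1.236 − 1.645 = -0.409.
Power = Φ(-0.409) = 0.341.

power ≈ 0.34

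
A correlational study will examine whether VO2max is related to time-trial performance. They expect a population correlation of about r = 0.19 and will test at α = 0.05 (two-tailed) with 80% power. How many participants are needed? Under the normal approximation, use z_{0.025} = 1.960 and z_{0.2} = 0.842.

Fisher's z: C = ½·ln((1+r)/(1−r)) = ½·ln(1.4691) = 0.1923.
n = ((z_{α/2} + z_β)/C)² + 3.
(1.960 + 0.842) / 0.1923 = 2.802 / 0.1923 = 14.571.
n = 14.571² + 3 = 212.31 + 3 = 215.3.
Round up.

n = 216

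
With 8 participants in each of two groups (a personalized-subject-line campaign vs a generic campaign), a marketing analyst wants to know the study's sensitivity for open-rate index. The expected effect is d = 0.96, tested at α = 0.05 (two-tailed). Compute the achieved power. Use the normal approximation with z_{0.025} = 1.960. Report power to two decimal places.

For two equal groups, power = Φ(d·√(n/2) − z_{α/2}).
d·√(n/2) = 0.96 × √(8/2) = 0.96 × 2.000 = 1.920.
z_β = 1.920 − 1.960 = -0.040.
Power = Φ(-0.040) = 0.484.

power ≈ 0.48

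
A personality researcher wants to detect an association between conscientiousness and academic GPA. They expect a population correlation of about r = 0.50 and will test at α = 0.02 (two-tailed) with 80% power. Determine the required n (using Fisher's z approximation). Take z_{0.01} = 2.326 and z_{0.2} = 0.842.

Fisher's z: C = ½·ln((1+r)/(1−r)) = ½·ln(3.0000) = 0.5493.
n = ((z_{α/2} + z_β)/C)² + 3.
(2.326 + 0.842) / 0.5493 = 3.168 / 0.5493 = 5.767.
n = 5.767² + 3 = 33.26 + 3 = 36.3.
Round up.

n = 37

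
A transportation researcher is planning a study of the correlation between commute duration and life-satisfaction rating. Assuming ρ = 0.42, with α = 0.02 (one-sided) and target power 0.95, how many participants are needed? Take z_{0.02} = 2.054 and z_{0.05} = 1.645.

Fisher's z: C = ½·ln((1+r)/(1−r)) = ½·ln(2.4483) = 0.4477.
n = ((z_{α} + z_β)/C)² + 3.
(2.054 + 1.645) / 0.4477 = 3.699 / 0.4477 = 8.262.
n = 8.262² + 3 = 68.26 + 3 = 71.3.
Round up.

n = 72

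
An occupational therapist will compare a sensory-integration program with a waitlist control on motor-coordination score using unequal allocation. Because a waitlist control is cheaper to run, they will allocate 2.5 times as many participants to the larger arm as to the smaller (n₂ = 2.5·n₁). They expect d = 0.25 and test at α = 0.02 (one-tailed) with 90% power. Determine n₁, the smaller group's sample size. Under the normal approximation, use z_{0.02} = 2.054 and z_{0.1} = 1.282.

n₁ = 250

With allocation ratio k = n₂/n₁ = 2.5, Var(x̄₁−x̄₂) = σ²(1/n₁ + 1/(k·n₁)) = σ²·(k+1)/(k·n₁).
So n₁ = (1 + 1/k)·((z_{α} + z_β)/d)² = 1.400 × (3.336/0.25)².
n₁ = 1.400 × 178.06 = 249.3.
Round up: n₁ = 250, giving n₂ = 2.5 × 250 = 625.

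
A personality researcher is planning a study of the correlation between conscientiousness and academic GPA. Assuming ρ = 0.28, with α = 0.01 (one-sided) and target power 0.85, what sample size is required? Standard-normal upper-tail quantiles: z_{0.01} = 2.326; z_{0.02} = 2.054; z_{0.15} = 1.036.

n = 140

Fisher's z: C = ½·ln((1+r)/(1−r)) = ½·ln(1.7778) = 0.2877.
n = ((z_{α} + z_β)/C)² + 3.
(2.326 + 1.036) / 0.2877 = 3.362 / 0.2877 = 11.686.
n = 11.686² + 3 = 136.56 + 3 = 139.6.
Round up.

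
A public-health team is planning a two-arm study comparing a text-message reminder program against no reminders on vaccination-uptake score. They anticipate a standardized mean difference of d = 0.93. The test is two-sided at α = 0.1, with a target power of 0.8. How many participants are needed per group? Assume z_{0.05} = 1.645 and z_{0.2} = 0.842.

n = 15 per group

For two independent groups with equal n: n = 2·((z_{α/2} + z_β) / d)².
z_{α/2} + z_β = 1.645 + 0.842 = 2.487.
n = 2 × (2.487 / 0.93)² = 2 × 2.674² = 2 × 7.15 = 14.3.
Round up to the next whole participant.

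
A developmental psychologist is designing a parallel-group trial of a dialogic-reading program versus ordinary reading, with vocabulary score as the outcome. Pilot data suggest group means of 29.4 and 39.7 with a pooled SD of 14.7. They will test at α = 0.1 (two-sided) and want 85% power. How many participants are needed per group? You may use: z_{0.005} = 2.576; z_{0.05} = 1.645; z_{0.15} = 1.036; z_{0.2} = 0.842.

n = 30 per group

Cohen's d = |M₁ − M₂| / SD_pooled = |29.4 − 39.7| / 14.7 = 10.3 / 14.7 = 0.701.
For two independent groups with equal n: n = 2·((z_{α/2} + z_β) / d)².
z_{α/2} + z_β = 1.645 + 1.036 = 2.681.
n = 2 × (2.681 / 0.701)² = 2 × 3.825² = 2 × 14.63 = 29.3.
Round up to the next whole participant.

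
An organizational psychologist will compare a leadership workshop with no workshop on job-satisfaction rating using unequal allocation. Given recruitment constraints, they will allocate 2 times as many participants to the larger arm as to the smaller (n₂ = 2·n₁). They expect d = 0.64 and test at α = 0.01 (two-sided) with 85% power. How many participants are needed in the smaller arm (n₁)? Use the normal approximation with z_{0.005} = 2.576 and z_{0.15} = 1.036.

n₁ = 48

With allocation ratio k = n₂/n₁ = 2, Var(x̄₁−x̄₂) = σ²(1/n₁ + 1/(k·n₁)) = σ²·(k+1)/(k·n₁).
So n₁ = (1 + 1/k)·((z_{α/2} + z_β)/d)² = 1.500 × (3.612/0.64)².
n₁ = 1.500 × 31.85 = 47.8.
Round up: n₁ = 48, giving n₂ = 2 × 48 = 96.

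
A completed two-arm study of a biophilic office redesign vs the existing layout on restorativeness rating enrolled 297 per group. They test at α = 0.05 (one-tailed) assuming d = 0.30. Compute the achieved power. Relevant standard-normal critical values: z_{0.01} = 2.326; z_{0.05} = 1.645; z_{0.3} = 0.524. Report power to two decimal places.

For two equal groups, power = Φ(d·√(n/2) − z_{α}).
d·√(n/2) = 0.30 × √(297/2) = 0.30 × 12.186 = 3.656.
z_β = 3.656 − 1.645 = 2.011.
Power = Φ(2.011) = 0.978.

power ≈ 0.98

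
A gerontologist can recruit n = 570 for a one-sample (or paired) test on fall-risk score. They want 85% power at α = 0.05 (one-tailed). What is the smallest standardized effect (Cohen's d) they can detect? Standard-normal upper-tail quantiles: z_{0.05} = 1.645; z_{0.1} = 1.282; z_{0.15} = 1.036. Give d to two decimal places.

d_min ≈ 0.11

For a single sample (or paired design) of n = 570: d_min = (z_{α} + z_β)/√n.
z-sum = 1.645 + 1.036 = 2.681.
d_min = 2.681 / √570 = 2.681 / 23.875 = 0.112.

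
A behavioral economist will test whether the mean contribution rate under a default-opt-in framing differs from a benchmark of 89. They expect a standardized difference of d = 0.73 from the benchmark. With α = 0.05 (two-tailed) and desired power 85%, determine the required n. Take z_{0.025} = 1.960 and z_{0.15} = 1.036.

For a one-sample test: n = ((z_{α/2} + z_β) / d)².
z_{α/2} + z_β = 1.960 + 1.036 = 2.996.
n = (2.996 / 0.73)² = 4.104² = 16.84.
Round up.

n = 17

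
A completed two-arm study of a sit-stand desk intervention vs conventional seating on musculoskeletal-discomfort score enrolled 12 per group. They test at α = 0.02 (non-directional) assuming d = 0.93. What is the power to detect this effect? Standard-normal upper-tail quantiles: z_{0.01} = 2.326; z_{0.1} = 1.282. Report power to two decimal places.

power ≈ 0.48

For two equal groups, power = Φ(d·√(n/2) − z_{α/2}).
d·√(n/2) = 0.93 × √(12/2) = 0.93 × 2.449 = 2.278.
z_β = 2.278 − 2.326 = -0.048.
Power = Φ(-0.048) = 0.481.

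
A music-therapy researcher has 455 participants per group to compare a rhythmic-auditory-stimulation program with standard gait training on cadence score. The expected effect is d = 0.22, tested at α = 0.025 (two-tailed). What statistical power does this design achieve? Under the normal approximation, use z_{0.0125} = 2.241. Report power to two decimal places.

For two equal groups, power = Φ(d·√(n/2) − z_{α/2}).
d·√(n/2) = 0.22 × √(455/2) = 0.22 × 15.083 = 3.318.
z_β = 3.318 − 2.241 = 1.077.
Power = Φ(1.077) = 0.859.

power ≈ 0.86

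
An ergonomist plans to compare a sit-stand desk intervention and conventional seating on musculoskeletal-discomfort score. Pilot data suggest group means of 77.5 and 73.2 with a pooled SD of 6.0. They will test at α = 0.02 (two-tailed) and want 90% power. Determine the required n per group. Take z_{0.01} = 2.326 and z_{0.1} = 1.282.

n = 51 per group

Cohen's d = |M₁ − M₂| / SD_pooled = |77.5 − 73.2| / 6.0 = 4.3 / 6.0 = 0.717.
For two independent groups with equal n: n = 2·((z_{α/2} + z_β) / d)².
z_{α/2} + z_β = 2.326 + 1.282 = 3.608.
n = 2 × (3.608 / 0.717)² = 2 × 5.032² = 2 × 25.32 = 50.6.
Round up to the next whole participant.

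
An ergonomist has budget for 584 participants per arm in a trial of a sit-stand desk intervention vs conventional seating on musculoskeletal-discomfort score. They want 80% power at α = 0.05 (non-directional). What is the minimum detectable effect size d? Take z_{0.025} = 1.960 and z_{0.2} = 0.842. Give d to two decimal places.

d_min ≈ 0.16

For two independent groups of n = 584 each: d_min = (z_{α/2} + z_β)·√(2/n).
z-sum = 1.960 + 0.842 = 2.802.
d_min = 2.802 × √(2/584) = 2.802 × 0.0585 = 0.164.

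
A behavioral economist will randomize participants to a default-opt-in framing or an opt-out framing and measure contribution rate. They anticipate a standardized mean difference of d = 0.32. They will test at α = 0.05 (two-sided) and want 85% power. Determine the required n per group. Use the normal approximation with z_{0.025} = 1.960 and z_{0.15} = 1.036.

For two independent groups with equal n: n = 2·((z_{α/2} + z_β) / d)².
z_{α/2} + z_β = 1.960 + 1.036 = 2.996.
n = 2 × (2.996 / 0.32)² = 2 × 9.362² = 2 × 87.66 = 175.3.
Round up to the next whole participant.

n = 176 per group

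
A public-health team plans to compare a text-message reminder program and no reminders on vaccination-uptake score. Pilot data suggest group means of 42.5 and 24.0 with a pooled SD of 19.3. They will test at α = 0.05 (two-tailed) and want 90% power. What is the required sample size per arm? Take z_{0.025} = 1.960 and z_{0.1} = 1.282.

Cohen's d = |M₁ − M₂| / SD_pooled = |42.5 − 24.0| / 19.3 = 18.5 / 19.3 = 0.959.
For two independent groups with equal n: n = 2·((z_{α/2} + z_β) / d)².
z_{α/2} + z_β = 1.960 + 1.282 = 3.242.
n = 2 × (3.242 / 0.959)² = 2 × 3.381² = 2 × 11.43 = 22.9.
Round up to the next whole participant.

n = 23 per group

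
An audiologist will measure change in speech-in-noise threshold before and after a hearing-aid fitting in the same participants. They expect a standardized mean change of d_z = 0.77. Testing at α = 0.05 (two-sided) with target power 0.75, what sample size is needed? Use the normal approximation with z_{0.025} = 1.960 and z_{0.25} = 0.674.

n = 12 pairs

For a paired (one-sample on differences) test: n = ((z_{α/2} + z_β) / d)².
z_{α/2} + z_β = 1.960 + 0.674 = 2.634.
n = (2.634 / 0.77)² = 3.421² = 11.70.
Round up.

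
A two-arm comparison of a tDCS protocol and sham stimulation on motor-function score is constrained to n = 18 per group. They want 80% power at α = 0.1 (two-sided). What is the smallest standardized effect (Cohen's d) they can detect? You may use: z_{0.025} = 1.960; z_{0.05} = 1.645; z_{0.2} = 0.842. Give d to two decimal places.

For two independent groups of n = 18 each: d_min = (z_{α/2} + z_β)·√(2/n).
z-sum = 1.645 + 0.842 = 2.487.
d_min = 2.487 × √(2/18) = 2.487 × 0.3333 = 0.829.

d_min ≈ 0.83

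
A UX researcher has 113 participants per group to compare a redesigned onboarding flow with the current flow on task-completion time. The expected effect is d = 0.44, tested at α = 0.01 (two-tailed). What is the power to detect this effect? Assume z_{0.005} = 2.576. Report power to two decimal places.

power ≈ 0.77

For two equal groups, power = Φ(d·√(n/2) − z_{α/2}).
d·√(n/2) = 0.44 × √(113/2) = 0.44 × 7.517 = 3.307.
z_β = 3.307 − 2.576 = 0.731.
Power = Φ(0.731) = 0.768.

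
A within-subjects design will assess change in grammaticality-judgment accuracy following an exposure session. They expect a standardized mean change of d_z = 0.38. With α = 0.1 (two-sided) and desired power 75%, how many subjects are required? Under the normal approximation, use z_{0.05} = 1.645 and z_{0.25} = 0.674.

n = 38 pairs

For a paired (one-sample on differences) test: n = ((z_{α/2} + z_β) / d)².
z_{α/2} + z_β = 1.645 + 0.674 = 2.319.
n = (2.319 / 0.38)² = 6.103² = 37.24.
Round up.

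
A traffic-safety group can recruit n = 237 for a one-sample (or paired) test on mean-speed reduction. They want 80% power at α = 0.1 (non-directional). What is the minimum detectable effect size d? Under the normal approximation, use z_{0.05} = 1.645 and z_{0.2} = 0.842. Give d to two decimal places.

For a single sample (or paired design) of n = 237: d_min = (z_{α/2} + z_β)/√n.
z-sum = 1.645 + 0.842 = 2.487.
d_min = 2.487 / √237 = 2.487 / 15.395 = 0.162.

d_min ≈ 0.16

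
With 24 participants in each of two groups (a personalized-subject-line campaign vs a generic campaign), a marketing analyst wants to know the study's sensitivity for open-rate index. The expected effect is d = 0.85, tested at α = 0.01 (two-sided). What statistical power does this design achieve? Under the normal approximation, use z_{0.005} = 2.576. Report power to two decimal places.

For two equal groups, power = Φ(d·√(n/2) − z_{α/2}).
d·√(n/2) = 0.85 × √(24/2) = 0.85 × 3.464 = 2.944.
z_β = 2.944 − 2.576 = 0.368.
Power = Φ(0.368) = 0.644.

power ≈ 0.64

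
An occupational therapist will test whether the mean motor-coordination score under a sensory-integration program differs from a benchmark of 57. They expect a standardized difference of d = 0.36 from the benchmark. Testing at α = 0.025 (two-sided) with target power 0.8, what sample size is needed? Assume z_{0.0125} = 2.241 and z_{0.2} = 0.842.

n = 74

For a one-sample test: n = ((z_{α/2} + z_β) / d)².
z_{α/2} + z_β = 2.241 + 0.842 = 3.083.
n = (3.083 / 0.36)² = 8.564² = 73.34.
Round up.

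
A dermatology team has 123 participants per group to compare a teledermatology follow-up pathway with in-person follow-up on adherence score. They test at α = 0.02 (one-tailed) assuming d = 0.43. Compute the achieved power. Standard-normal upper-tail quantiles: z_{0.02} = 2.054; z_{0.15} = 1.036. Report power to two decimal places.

power ≈ 0.91

For two equal groups, power = Φ(d·√(n/2) − z_{α}).
d·√(n/2) = 0.43 × √(123/2) = 0.43 × 7.842 = 3.372.
z_β = 3.372 − 2.054 = 1.318.
Power = Φ(1.318) = 0.906.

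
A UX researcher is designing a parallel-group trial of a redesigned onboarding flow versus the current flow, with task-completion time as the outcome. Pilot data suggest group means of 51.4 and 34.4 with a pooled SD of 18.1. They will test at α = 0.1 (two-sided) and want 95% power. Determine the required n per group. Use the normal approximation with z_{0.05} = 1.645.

Cohen's d = |M₁ − M₂| / SD_pooled = |51.4 − 34.4| / 18.1 = 17.0 / 18.1 = 0.939.
For two independent groups with equal n: n = 2·((z_{α/2} + z_β) / d)².
z_{α/2} + z_β = 1.645 + 1.645 = 3.290.
n = 2 × (3.290 / 0.939)² = 2 × 3.504² = 2 × 12.28 = 24.6.
Round up to the next whole participant.

n = 25 per group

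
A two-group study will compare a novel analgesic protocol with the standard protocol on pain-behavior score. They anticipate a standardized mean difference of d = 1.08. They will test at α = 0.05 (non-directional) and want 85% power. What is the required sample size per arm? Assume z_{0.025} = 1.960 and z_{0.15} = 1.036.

n = 16 per group

For two independent groups with equal n: n = 2·((z_{α/2} + z_β) / d)².
z_{α/2} + z_β = 1.960 + 1.036 = 2.996.
n = 2 × (2.996 / 1.08)² = 2 × 2.774² = 2 × 7.70 = 15.4.
Round up to the next whole participant.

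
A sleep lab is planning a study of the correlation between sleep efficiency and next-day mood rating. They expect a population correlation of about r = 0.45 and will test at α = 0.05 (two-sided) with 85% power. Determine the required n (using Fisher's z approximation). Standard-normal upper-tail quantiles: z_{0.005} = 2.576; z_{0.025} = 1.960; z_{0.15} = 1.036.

Fisher's z: C = ½·ln((1+r)/(1−r)) = ½·ln(2.6364) = 0.4847.
n = ((z_{α/2} + z_β)/C)² + 3.
(1.960 + 1.036) / 0.4847 = 2.996 / 0.4847 = 6.181.
n = 6.181² + 3 = 38.21 + 3 = 41.2.
Round up.

n = 42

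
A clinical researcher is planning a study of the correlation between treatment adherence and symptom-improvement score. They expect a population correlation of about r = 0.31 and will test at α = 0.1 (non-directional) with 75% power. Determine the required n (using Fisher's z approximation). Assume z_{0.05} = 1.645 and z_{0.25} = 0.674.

n = 56

Fisher's z: C = ½·ln((1+r)/(1−r)) = ½·ln(1.8986) = 0.3205.
n = ((z_{α/2} + z_β)/C)² + 3.
(1.645 + 0.674) / 0.3205 = 2.319 / 0.3205 = 7.236.
n = 7.236² + 3 = 52.35 + 3 = 55.4.
Round up.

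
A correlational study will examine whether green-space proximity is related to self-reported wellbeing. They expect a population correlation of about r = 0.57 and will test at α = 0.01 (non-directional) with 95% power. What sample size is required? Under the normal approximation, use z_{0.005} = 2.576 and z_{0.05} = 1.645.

Fisher's z: C = ½·ln((1+r)/(1−r)) = ½·ln(3.6512) = 0.6475.
n = ((z_{α/2} + z_β)/C)² + 3.
(2.576 + 1.645) / 0.6475 = 4.221 / 0.6475 = 6.519.
n = 6.519² + 3 = 42.50 + 3 = 45.5.
Round up.

n = 46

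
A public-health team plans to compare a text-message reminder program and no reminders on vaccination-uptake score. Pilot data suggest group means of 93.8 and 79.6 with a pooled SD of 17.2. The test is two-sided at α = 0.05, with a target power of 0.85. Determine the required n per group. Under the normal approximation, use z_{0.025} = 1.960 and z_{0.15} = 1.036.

n = 27 per group

Cohen's d = |M₁ − M₂| / SD_pooled = |93.8 − 79.6| / 17.2 = 14.2 / 17.2 = 0.826.
For two independent groups with equal n: n = 2·((z_{α/2} + z_β) / d)².
z_{α/2} + z_β = 1.960 + 1.036 = 2.996.
n = 2 × (2.996 / 0.826)² = 2 × 3.627² = 2 × 13.16 = 26.3.
Round up to the next whole participant.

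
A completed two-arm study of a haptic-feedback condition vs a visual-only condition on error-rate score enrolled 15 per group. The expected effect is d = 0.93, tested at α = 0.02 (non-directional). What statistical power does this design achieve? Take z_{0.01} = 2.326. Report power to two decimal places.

power ≈ 0.59

For two equal groups, power = Φ(d·√(n/2) − z_{α/2}).
d·√(n/2) = 0.93 × √(15/2) = 0.93 × 2.739 = 2.547.
z_β = 2.547 − 2.326 = 0.221.
Power = Φ(0.221) = 0.587.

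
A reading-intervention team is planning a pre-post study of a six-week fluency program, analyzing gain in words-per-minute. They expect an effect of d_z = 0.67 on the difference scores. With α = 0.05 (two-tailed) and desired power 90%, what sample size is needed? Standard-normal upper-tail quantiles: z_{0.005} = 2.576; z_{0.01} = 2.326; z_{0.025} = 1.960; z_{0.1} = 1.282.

For a paired (one-sample on differences) test: n = ((z_{α/2} + z_β) / d)².
z_{α/2} + z_β = 1.960 + 1.282 = 3.242.
n = (3.242 / 0.67)² = 4.839² = 23.41.
Round up.

n = 24 pairs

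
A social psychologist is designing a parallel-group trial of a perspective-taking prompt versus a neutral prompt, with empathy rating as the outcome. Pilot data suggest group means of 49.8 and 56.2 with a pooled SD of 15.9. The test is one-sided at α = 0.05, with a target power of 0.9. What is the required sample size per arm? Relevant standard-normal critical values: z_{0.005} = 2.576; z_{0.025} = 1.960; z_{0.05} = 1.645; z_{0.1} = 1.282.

Cohen's d = |M₁ − M₂| / SD_pooled = |49.8 − 56.2| / 15.9 = 6.4 / 15.9 = 0.403.
For two independent groups with equal n: n = 2·((z_{α} + z_β) / d)².
z_{α} + z_β = 1.645 + 1.282 = 2.927.
n = 2 × (2.927 / 0.403)² = 2 × 7.263² = 2 × 52.75 = 105.5.
Round up to the next whole participant.

n = 106 per group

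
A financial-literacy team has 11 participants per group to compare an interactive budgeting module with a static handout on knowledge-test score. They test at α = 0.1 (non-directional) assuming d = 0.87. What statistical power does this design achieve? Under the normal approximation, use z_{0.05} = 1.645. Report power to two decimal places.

power ≈ 0.65

For two equal groups, power = Φ(d·√(n/2) − z_{α/2}).
d·√(n/2) = 0.87 × √(11/2) = 0.87 × 2.345 = 2.040.
z_β = 2.040 − 1.645 = 0.395.
Power = Φ(0.395) = 0.654.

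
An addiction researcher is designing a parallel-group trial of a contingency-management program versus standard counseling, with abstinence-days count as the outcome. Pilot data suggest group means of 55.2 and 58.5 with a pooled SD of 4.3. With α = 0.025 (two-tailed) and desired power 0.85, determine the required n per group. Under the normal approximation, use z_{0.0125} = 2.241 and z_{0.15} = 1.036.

Cohen's d = |M₁ − M₂| / SD_pooled = |55.2 − 58.5| / 4.3 = 3.3 / 4.3 = 0.767.
For two independent groups with equal n: n = 2·((z_{α/2} + z_β) / d)².
z_{α/2} + z_β = 2.241 + 1.036 = 3.277.
n = 2 × (3.277 / 0.767)² = 2 × 4.272² = 2 × 18.25 = 36.5.
Round up to the next whole participant.

n = 37 per group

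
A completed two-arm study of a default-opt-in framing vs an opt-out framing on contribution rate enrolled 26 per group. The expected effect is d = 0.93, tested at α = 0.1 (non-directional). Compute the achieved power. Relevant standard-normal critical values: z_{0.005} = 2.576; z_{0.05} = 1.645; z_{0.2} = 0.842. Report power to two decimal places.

power ≈ 0.96

For two equal groups, power = Φ(d·√(n/2) − z_{α/2}).
d·√(n/2) = 0.93 × √(26/2) = 0.93 × 3.606 = 3.353.
z_β = 3.353 − 1.645 = 1.708.
Power = Φ(1.708) = 0.956.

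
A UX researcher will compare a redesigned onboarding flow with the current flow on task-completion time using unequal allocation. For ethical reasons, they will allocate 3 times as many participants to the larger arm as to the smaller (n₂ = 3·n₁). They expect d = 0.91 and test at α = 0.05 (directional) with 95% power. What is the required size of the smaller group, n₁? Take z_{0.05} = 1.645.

With allocation ratio k = n₂/n₁ = 3, Var(x̄₁−x̄₂) = σ²(1/n₁ + 1/(k·n₁)) = σ²·(k+1)/(k·n₁).
So n₁ = (1 + 1/k)·((z_{α} + z_β)/d)² = 1.333 × (3.290/0.91)².
n₁ = 1.333 × 13.07 = 17.4.
Round up: n₁ = 18, giving n₂ = 3 × 18 = 54.

n₁ = 18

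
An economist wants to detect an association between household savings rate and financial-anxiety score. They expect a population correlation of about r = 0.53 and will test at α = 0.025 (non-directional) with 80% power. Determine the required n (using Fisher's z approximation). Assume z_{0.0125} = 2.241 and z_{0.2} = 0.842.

n = 31

Fisher's z: C = ½·ln((1+r)/(1−r)) = ½·ln(3.2553) = 0.5901.
n = ((z_{α/2} + z_β)/C)² + 3.
(2.241 + 0.842) / 0.5901 = 3.083 / 0.5901 = 5.225.
n = 5.225² + 3 = 27.30 + 3 = 30.3.
Round up.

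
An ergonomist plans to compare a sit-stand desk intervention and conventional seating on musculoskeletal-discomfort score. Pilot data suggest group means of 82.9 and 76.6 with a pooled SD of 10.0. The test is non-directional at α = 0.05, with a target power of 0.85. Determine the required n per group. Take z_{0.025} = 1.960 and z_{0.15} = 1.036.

Cohen's d = |M₁ − M₂| / SD_pooled = |82.9 − 76.6| / 10.0 = 6.3 / 10.0 = 0.630.
For two independent groups with equal n: n = 2·((z_{α/2} + z_β) / d)².
z_{α/2} + z_β = 1.960 + 1.036 = 2.996.
n = 2 × (2.996 / 0.630)² = 2 × 4.756² = 2 × 22.62 = 45.2.
Round up to the next whole participant.

n = 46 per group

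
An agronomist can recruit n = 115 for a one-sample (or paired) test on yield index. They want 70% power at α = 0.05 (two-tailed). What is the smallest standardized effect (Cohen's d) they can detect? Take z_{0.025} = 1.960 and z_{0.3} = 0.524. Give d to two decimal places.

For a single sample (or paired design) of n = 115: d_min = (z_{α/2} + z_β)/√n.
z-sum = 1.960 + 0.524 = 2.484.
d_min = 2.484 / √115 = 2.484 / 10.724 = 0.232.

d_min ≈ 0.23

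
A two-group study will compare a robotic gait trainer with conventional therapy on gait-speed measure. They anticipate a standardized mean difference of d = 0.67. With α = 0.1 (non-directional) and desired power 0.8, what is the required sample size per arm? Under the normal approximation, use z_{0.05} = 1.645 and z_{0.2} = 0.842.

For two independent groups with equal n: n = 2·((z_{α/2} + z_β) / d)².
z_{α/2} + z_β = 1.645 + 0.842 = 2.487.
n = 2 × (2.487 / 0.67)² = 2 × 3.712² = 2 × 13.78 = 27.6.
Round up to the next whole participant.

n = 28 per group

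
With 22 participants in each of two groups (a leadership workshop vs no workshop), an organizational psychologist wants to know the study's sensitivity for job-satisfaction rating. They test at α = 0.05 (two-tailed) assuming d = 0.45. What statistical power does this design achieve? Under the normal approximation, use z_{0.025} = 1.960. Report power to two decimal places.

power ≈ 0.32

For two equal groups, power = Φ(d·√(n/2) − z_{α/2}).
d·√(n/2) = 0.45 × √(22/2) = 0.45 × 3.317 = 1.492.
z_β = 1.492 − 1.960 = -0.468.
Power = Φ(-0.468) = 0.320.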